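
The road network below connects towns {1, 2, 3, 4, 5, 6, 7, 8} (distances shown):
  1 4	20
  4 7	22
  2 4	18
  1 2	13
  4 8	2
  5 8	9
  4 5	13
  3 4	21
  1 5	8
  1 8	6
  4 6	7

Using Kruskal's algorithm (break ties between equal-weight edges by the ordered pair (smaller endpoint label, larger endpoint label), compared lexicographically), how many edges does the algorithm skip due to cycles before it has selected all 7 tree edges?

4

Kruskal: consider edges lightest-first.
4 8 (2): add — endpoints in different components.
1 8 (6): add — endpoints in different components.
4 6 (7): add — endpoints in different components.
1 5 (8): add — endpoints in different components.
5 8 (9): skip — 5 and 8 already connected.
1 2 (13): add — endpoints in different components.
4 5 (13): skip — 4 and 5 already connected.
2 4 (18): skip — 2 and 4 already connected.
1 4 (20): skip — 1 and 4 already connected.
3 4 (21): add — endpoints in different components.
4 7 (22): add — endpoints in different components.
Edges rejected before the tree was complete: 4.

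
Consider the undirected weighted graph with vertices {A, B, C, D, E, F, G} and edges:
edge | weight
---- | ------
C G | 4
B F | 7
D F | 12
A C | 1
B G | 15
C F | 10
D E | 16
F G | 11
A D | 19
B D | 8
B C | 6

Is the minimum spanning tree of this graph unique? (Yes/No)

Yes

Sort edges by weight, then run Kruskal:
A C (1): add — endpoints in different components.
C G (4): add — endpoints in different components.
B C (6): add — endpoints in different components.
B F (7): add — endpoints in different components.
B D (8): add — endpoints in different components.
C F (10): skip — C and F already connected.
F G (11): skip — F and G already connected.
D F (12): skip — D and F already connected.
B G (15): skip — B and G already connected.
D E (16): add — endpoints in different components.
Every non-tree edge has weight strictly greater than the heaviest edge on the tree path between its endpoints, so the MST is unique.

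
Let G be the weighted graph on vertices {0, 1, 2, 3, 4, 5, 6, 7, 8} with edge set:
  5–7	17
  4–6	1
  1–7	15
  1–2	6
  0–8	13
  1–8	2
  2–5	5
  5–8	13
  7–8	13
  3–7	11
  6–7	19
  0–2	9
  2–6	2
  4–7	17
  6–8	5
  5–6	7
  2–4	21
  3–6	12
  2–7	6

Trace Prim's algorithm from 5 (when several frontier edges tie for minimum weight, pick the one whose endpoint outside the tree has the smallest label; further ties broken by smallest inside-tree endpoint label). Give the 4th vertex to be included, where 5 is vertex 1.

Prim, starting at 5.
Step 1: cheapest edge leaving the tree is 2–5 (5); add 2.
Step 2: cheapest edge leaving the tree is 2–6 (2); add 6.
Step 3: cheapest edge leaving the tree is 4–6 (1); add 4.
Step 4: cheapest edge leaving the tree is 6–8 (5); add 8.
Step 5: cheapest edge leaving the tree is 1–8 (2); add 1.
Step 6: cheapest edge leaving the tree is 2–7 (6); add 7.
Step 7: cheapest edge leaving the tree is 0–2 (9); add 0.
Step 8: cheapest edge leaving the tree is 3–7 (11); add 3.
Vertex order: 5, 2, 6, 4, 8, 1, 7, 0, 3. The 4th vertex is 4.

4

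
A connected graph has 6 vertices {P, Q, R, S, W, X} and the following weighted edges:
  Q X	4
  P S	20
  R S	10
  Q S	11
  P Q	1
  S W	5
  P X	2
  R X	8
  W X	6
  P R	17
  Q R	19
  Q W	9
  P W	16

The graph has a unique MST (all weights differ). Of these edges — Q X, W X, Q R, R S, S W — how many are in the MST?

Sort edges by weight, then run Kruskal:
P Q (1): add. Components now {R} {P,Q} {W} {S} {X}
P X (2): add. Components now {R} {P,Q,X} {W} {S}
Q X (4): skip — Q and X already connected.
S W (5): add. Components now {R} {P,Q,X} {S,W}
W X (6): add. Components now {R} {P,Q,S,W,X}
R X (8): add. Components now {P,Q,R,S,W,X}
MST edge set: {P Q, P X, S W, W X, R X}.
Of the listed edges, {W X, S W} are in the MST → 2.

2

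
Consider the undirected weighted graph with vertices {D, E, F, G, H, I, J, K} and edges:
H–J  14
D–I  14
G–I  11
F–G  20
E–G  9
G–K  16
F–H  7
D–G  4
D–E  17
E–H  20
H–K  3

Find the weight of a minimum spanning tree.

64

Prim, starting at I.
Step 1: cheapest edge leaving the tree is G–I (11); add G.
Step 2: cheapest edge leaving the tree is D–G (4); add D.
Step 3: cheapest edge leaving the tree is E–G (9); add E.
Step 4: cheapest edge leaving the tree is G–K (16); add K.
Step 5: cheapest edge leaving the tree is H–K (3); add H.
Step 6: cheapest edge leaving the tree is F–H (7); add F.
Step 7: cheapest edge leaving the tree is H–J (14); add J.
MST edges: G–I, D–G, E–G, G–K, H–K, F–H, H–J; total weight 11+4+9+16+3+7+14 = 64.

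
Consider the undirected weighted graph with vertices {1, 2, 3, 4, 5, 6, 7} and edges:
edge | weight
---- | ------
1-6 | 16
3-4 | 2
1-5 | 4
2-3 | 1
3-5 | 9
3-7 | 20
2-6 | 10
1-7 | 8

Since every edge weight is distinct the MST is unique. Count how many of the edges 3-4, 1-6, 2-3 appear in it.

Kruskal: consider edges lightest-first.
2-3 (1): add. Components now {1} {2,3} {4} {5} {6} {7}
3-4 (2): add. Components now {1} {2,3,4} {5} {6} {7}
1-5 (4): add. Components now {1,5} {2,3,4} {6} {7}
1-7 (8): add. Components now {1,5,7} {2,3,4} {6}
3-5 (9): add. Components now {1,2,3,4,5,7} {6}
2-6 (10): add. Components now {1,2,3,4,5,6,7}
MST edge set: {2-3, 3-4, 1-5, 1-7, 3-5, 2-6}.
Of the listed edges, {3-4, 2-3} are in the MST → 2.

2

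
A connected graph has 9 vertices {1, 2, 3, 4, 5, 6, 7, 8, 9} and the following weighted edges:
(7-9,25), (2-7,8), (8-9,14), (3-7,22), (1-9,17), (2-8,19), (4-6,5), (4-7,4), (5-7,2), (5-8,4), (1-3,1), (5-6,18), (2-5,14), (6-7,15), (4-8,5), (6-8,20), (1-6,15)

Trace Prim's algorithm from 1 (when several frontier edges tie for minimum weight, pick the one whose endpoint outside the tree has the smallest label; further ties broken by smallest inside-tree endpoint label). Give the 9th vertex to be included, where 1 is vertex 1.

9

Prim, starting at 1.
Step 1: cheapest edge leaving the tree is 1-3 (1); add 3.
Step 2: cheapest edge leaving the tree is 1-6 (15); add 6.
Step 3: cheapest edge leaving the tree is 4-6 (5); add 4.
Step 4: cheapest edge leaving the tree is 4-7 (4); add 7.
Step 5: cheapest edge leaving the tree is 5-7 (2); add 5.
Step 6: cheapest edge leaving the tree is 5-8 (4); add 8.
Step 7: cheapest edge leaving the tree is 2-7 (8); add 2.
Step 8: cheapest edge leaving the tree is 8-9 (14); add 9.
Vertex order: 1, 3, 6, 4, 7, 5, 8, 2, 9. The 9th vertex is 9.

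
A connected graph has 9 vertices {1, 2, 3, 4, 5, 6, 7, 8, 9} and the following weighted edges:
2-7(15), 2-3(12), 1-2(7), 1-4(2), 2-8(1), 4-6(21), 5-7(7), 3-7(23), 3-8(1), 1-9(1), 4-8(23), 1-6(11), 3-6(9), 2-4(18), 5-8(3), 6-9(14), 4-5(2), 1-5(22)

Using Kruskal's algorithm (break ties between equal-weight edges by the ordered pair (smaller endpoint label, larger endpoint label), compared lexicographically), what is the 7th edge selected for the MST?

5-7

Sort edges by weight, then run Kruskal:
1-9 (1): add — endpoints in different components.
2-8 (1): add — endpoints in different components.
3-8 (1): add — endpoints in different components.
1-4 (2): add — endpoints in different components.
4-5 (2): add — endpoints in different components.
5-8 (3): add — endpoints in different components.
1-2 (7): skip — 1 and 2 already connected.
5-7 (7): add — endpoints in different components.
3-6 (9): add — endpoints in different components.
The 7th edge added is 5-7.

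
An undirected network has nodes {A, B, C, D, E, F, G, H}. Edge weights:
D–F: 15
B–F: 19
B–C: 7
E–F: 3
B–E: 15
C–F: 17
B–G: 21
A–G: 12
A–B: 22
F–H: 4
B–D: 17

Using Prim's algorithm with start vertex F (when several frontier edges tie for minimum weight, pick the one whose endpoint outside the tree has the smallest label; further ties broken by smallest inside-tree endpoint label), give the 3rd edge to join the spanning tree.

Prim's algorithm from F:
Step 1: frontier [E–F 3, F–H 4, D–F 15, C–F 17, B–F 19] → take E–F (3); add E.
Step 2: frontier [B–E 15, F–H 4, D–F 15, C–F 17, B–F 19] → take F–H (4); add H.
Step 3: frontier [B–E 15, D–F 15, C–F 17, B–F 19] → take B–E (15); add B.
Step 4: frontier [B–C 7, B–D 17, B–G 21, A–B 22, D–F 15, C–F 17] → take B–C (7); add C.
Step 5: frontier [B–D 17, B–G 21, A–B 22, D–F 15] → take D–F (15); add D.
Step 6: frontier [B–G 21, A–B 22] → take B–G (21); add G.
Step 7: frontier [A–B 22, A–G 12] → take A–G (12); add A.
The 3rd edge added is B–E.

B-E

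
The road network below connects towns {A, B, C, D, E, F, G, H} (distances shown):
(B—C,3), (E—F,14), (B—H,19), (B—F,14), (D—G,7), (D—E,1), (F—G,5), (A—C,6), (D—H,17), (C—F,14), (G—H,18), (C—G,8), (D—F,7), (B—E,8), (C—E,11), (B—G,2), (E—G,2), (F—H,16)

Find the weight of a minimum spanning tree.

35

Kruskal: consider edges lightest-first.
D—E (1): add — endpoints in different components.
B—G (2): add — endpoints in different components.
E—G (2): add — endpoints in different components.
B—C (3): add — endpoints in different components.
F—G (5): add — endpoints in different components.
A—C (6): add — endpoints in different components.
D—F (7): skip — D and F already connected.
D—G (7): skip — D and G already connected.
B—E (8): skip — B and E already connected.
C—G (8): skip — C and G already connected.
C—E (11): skip — C and E already connected.
B—F (14): skip — B and F already connected.
C—F (14): skip — C and F already connected.
E—F (14): skip — E and F already connected.
F—H (16): add — endpoints in different components.
MST edges: D—E, B—G, E—G, B—C, F—G, A—C, F—H; total weight 1+2+2+3+5+6+16 = 35.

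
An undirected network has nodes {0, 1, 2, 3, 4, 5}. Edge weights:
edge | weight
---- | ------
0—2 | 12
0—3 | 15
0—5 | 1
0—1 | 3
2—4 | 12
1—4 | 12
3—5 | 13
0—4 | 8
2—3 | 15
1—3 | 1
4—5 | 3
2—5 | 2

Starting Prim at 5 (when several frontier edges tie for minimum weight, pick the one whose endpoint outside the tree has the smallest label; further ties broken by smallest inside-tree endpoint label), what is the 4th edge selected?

1-3

Prim, starting at 5.
Step 1: cheapest edge leaving the tree is 0—5 (1); add 0.
Step 2: cheapest edge leaving the tree is 2—5 (2); add 2.
Step 3: cheapest edge leaving the tree is 0—1 (3); add 1.
Step 4: cheapest edge leaving the tree is 1—3 (1); add 3.
Step 5: cheapest edge leaving the tree is 4—5 (3); add 4.
The 4th edge added is 1—3.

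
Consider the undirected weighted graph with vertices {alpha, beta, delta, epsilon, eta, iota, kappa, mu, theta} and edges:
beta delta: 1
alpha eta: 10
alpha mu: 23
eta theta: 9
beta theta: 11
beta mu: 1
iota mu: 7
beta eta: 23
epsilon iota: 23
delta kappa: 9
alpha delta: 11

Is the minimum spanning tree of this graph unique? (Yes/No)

Kruskal's algorithm — process edges by increasing weight (ties by edge label):
beta delta (1): add — endpoints in different components.
beta mu (1): add — endpoints in different components.
iota mu (7): add — endpoints in different components.
delta kappa (9): add — endpoints in different components.
eta theta (9): add — endpoints in different components.
alpha eta (10): add — endpoints in different components.
alpha delta (11): add — endpoints in different components.
beta theta (11): skip — beta and theta already connected.
alpha mu (23): skip — mu and alpha already connected.
beta eta (23): skip — beta and eta already connected.
epsilon iota (23): add — endpoints in different components.
Non-tree edge beta theta has weight 11, equal to the heaviest edge on its tree cycle — swapping gives another MST of the same weight. Not unique.

No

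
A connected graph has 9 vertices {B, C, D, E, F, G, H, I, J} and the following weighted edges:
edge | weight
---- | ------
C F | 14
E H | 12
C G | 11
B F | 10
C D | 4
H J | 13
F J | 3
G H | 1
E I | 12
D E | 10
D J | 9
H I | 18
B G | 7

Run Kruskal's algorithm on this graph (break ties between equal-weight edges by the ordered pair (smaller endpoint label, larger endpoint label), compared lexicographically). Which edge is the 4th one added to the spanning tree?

Sort edges by weight, then run Kruskal:
G H (1): add — endpoints in different components.
F J (3): add — endpoints in different components.
C D (4): add — endpoints in different components.
B G (7): add — endpoints in different components.
D J (9): add — endpoints in different components.
B F (10): add — endpoints in different components.
D E (10): add — endpoints in different components.
C G (11): skip — C and G already connected.
E H (12): skip — E and H already connected.
E I (12): add — endpoints in different components.
The 4th edge added is B G.

B-G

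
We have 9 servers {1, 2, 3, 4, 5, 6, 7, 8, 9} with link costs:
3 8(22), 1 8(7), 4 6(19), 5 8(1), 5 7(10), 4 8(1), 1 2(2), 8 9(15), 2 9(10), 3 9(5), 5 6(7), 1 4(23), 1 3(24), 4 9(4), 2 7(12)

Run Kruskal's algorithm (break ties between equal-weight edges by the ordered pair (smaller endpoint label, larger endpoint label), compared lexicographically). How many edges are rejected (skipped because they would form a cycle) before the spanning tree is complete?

1

Kruskal's algorithm — process edges by increasing weight (ties by edge label):
4 8 (1): add — endpoints in different components.
5 8 (1): add — endpoints in different components.
1 2 (2): add — endpoints in different components.
4 9 (4): add — endpoints in different components.
3 9 (5): add — endpoints in different components.
1 8 (7): add — endpoints in different components.
5 6 (7): add — endpoints in different components.
2 9 (10): skip — 2 and 9 already connected.
5 7 (10): add — endpoints in different components.
Edges rejected before the tree was complete: 1.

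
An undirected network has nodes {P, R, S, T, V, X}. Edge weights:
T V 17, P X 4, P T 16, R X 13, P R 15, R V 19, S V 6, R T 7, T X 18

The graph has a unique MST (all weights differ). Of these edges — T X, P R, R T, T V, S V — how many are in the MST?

Kruskal's algorithm — process edges by increasing weight (ties by edge label):
P X (4): add. Components now {P,X} {T} {V} {S} {R}
S V (6): add. Components now {P,X} {T} {S,V} {R}
R T (7): add. Components now {P,X} {R,T} {S,V}
R X (13): add. Components now {P,R,T,X} {S,V}
P R (15): skip — R and P already connected.
P T (16): skip — T and P already connected.
T V (17): add. Components now {P,R,S,T,V,X}
MST edge set: {P X, S V, R T, R X, T V}.
Of the listed edges, {R T, T V, S V} are in the MST → 3.

3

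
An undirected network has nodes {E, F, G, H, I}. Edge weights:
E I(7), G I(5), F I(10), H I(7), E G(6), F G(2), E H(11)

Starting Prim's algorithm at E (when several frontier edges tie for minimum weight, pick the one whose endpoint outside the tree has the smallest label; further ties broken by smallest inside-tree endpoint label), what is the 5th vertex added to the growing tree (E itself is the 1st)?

Prim's algorithm from E:
Step 1: cheapest edge leaving the tree is E G (6); add G.
Step 2: cheapest edge leaving the tree is F G (2); add F.
Step 3: cheapest edge leaving the tree is G I (5); add I.
Step 4: cheapest edge leaving the tree is H I (7); add H.
Vertex order: E, G, F, I, H. The 5th vertex is H.

H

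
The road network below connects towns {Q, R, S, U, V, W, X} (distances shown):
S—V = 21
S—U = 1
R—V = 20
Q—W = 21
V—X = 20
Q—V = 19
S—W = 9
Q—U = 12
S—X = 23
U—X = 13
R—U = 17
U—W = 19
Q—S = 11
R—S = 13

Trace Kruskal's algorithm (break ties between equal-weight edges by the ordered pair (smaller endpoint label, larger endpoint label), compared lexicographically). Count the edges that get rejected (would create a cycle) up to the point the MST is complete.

Sort edges by weight, then run Kruskal:
S—U (1): add — endpoints in different components.
S—W (9): add — endpoints in different components.
Q—S (11): add — endpoints in different components.
Q—U (12): skip — U and Q already connected.
R—S (13): add — endpoints in different components.
U—X (13): add — endpoints in different components.
R—U (17): skip — U and R already connected.
Q—V (19): add — endpoints in different components.
Edges rejected before the tree was complete: 2.

2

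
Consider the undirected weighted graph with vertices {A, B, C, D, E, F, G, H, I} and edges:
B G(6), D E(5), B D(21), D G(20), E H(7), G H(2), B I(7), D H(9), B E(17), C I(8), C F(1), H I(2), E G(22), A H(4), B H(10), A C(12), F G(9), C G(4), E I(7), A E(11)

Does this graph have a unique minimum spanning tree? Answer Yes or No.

Kruskal: consider edges lightest-first.
C F (1): add — endpoints in different components.
G H (2): add — endpoints in different components.
H I (2): add — endpoints in different components.
A H (4): add — endpoints in different components.
C G (4): add — endpoints in different components.
D E (5): add — endpoints in different components.
B G (6): add — endpoints in different components.
B I (7): skip — B and I already connected.
E H (7): add — endpoints in different components.
Non-tree edge E I has weight 7, equal to the heaviest edge on its tree cycle — swapping gives another MST of the same weight. Not unique.

No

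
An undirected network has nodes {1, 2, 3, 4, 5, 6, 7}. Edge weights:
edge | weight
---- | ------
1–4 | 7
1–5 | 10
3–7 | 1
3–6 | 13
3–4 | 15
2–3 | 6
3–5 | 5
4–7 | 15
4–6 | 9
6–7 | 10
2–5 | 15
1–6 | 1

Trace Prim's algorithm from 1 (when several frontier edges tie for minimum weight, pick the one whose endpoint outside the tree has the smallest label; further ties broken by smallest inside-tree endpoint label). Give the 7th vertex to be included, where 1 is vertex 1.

2

Prim's algorithm from 1:
Step 1: cheapest edge leaving the tree is 1–6 (1); add 6.
Step 2: cheapest edge leaving the tree is 1–4 (7); add 4.
Step 3: cheapest edge leaving the tree is 1–5 (10); add 5.
Step 4: cheapest edge leaving the tree is 3–5 (5); add 3.
Step 5: cheapest edge leaving the tree is 3–7 (1); add 7.
Step 6: cheapest edge leaving the tree is 2–3 (6); add 2.
Vertex order: 1, 6, 4, 5, 3, 7, 2. The 7th vertex is 2.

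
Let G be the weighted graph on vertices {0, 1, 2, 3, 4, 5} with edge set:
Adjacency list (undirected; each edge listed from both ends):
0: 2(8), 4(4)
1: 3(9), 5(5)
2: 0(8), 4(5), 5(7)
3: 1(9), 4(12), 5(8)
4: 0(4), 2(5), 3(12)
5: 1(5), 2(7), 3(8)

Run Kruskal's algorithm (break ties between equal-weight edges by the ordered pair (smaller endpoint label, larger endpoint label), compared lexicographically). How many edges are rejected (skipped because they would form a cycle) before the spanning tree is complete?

1

Sort edges by weight, then run Kruskal:
0—4 (4): add — endpoints in different components.
1—5 (5): add — endpoints in different components.
2—4 (5): add — endpoints in different components.
2—5 (7): add — endpoints in different components.
0—2 (8): skip — 0 and 2 already connected.
3—5 (8): add — endpoints in different components.
Edges rejected before the tree was complete: 1.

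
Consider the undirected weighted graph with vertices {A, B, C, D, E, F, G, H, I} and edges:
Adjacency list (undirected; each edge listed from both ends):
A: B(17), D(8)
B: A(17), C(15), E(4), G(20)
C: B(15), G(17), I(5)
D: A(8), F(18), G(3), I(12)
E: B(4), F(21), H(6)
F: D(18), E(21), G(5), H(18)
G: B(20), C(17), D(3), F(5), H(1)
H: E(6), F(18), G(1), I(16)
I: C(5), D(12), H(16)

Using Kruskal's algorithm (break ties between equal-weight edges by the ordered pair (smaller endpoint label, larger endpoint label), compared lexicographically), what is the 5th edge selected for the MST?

F-G

Kruskal: consider edges lightest-first.
G–H (1): add — endpoints in different components.
D–G (3): add — endpoints in different components.
B–E (4): add — endpoints in different components.
C–I (5): add — endpoints in different components.
F–G (5): add — endpoints in different components.
E–H (6): add — endpoints in different components.
A–D (8): add — endpoints in different components.
D–I (12): add — endpoints in different components.
The 5th edge added is F–G.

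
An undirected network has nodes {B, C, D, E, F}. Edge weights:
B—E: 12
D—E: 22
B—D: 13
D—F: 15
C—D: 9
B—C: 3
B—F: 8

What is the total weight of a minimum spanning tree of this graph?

Prim, starting at E.
Step 1: cheapest edge leaving the tree is B—E (12); add B.
Step 2: cheapest edge leaving the tree is B—C (3); add C.
Step 3: cheapest edge leaving the tree is B—F (8); add F.
Step 4: cheapest edge leaving the tree is C—D (9); add D.
MST edges: B—E, B—C, B—F, C—D; total weight 12+3+8+9 = 32.

32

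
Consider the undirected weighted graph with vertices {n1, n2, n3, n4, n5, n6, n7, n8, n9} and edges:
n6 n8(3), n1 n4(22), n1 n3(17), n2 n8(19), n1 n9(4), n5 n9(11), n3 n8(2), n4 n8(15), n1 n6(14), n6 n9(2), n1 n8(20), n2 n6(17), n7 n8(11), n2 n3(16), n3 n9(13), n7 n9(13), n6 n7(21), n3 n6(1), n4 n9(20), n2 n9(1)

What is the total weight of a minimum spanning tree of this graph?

47

Prim, starting at n8.
Step 1: cheapest edge leaving the tree is n3 n8 (2); add n3.
Step 2: cheapest edge leaving the tree is n3 n6 (1); add n6.
Step 3: cheapest edge leaving the tree is n6 n9 (2); add n9.
Step 4: cheapest edge leaving the tree is n2 n9 (1); add n2.
Step 5: cheapest edge leaving the tree is n1 n9 (4); add n1.
Step 6: cheapest edge leaving the tree is n5 n9 (11); add n5.
Step 7: cheapest edge leaving the tree is n7 n8 (11); add n7.
Step 8: cheapest edge leaving the tree is n4 n8 (15); add n4.
MST edges: n3 n8, n3 n6, n6 n9, n2 n9, n1 n9, n5 n9, n7 n8, n4 n8; total weight 2+1+2+1+4+11+11+15 = 47.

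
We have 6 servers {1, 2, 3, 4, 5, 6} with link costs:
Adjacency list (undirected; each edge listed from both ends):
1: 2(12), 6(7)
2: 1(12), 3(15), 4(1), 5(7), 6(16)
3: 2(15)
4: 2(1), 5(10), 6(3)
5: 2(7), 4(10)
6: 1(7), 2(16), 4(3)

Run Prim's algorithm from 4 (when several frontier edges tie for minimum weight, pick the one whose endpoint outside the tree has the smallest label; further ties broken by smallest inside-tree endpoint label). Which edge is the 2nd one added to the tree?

4-6

Grow the tree from 4 using Prim:
Step 1: cheapest edge leaving the tree is 2-4 (1); add 2.
Step 2: cheapest edge leaving the tree is 4-6 (3); add 6.
Step 3: cheapest edge leaving the tree is 1-6 (7); add 1.
Step 4: cheapest edge leaving the tree is 2-5 (7); add 5.
Step 5: cheapest edge leaving the tree is 2-3 (15); add 3.
The 2nd edge added is 4-6.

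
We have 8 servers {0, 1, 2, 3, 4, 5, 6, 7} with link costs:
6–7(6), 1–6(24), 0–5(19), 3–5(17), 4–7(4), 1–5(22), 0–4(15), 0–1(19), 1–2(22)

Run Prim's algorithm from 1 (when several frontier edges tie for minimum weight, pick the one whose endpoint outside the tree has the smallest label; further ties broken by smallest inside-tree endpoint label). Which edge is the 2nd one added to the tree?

Grow the tree from 1 using Prim:
Step 1: cheapest edge leaving the tree is 0–1 (19); add 0.
Step 2: cheapest edge leaving the tree is 0–4 (15); add 4.
Step 3: cheapest edge leaving the tree is 4–7 (4); add 7.
Step 4: cheapest edge leaving the tree is 6–7 (6); add 6.
Step 5: cheapest edge leaving the tree is 0–5 (19); add 5.
Step 6: cheapest edge leaving the tree is 3–5 (17); add 3.
Step 7: cheapest edge leaving the tree is 1–2 (22); add 2.
The 2nd edge added is 0–4.

0-4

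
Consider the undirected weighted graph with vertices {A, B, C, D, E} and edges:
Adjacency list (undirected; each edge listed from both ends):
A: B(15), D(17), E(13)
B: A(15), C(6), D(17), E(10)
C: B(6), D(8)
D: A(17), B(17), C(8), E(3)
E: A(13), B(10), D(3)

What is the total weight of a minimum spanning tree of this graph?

30

Prim's algorithm from A:
Step 1: frontier [A-E 13, A-B 15, A-D 17] → take A-E (13); add E.
Step 2: frontier [A-B 15, A-D 17, D-E 3, B-E 10] → take D-E (3); add D.
Step 3: frontier [A-B 15, C-D 8, B-D 17, B-E 10] → take C-D (8); add C.
Step 4: frontier [A-B 15, B-C 6, B-D 17, B-E 10] → take B-C (6); add B.
MST edges: A-E, D-E, C-D, B-C; total weight 13+3+8+6 = 30.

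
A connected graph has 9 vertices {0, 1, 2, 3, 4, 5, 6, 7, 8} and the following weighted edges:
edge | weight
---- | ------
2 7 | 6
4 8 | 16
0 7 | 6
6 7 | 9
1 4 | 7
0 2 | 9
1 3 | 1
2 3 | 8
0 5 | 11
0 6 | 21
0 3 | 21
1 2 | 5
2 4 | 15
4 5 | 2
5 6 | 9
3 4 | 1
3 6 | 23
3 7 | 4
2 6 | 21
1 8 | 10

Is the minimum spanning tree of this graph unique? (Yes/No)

No

Kruskal: consider edges lightest-first.
1 3 (1): add — endpoints in different components.
3 4 (1): add — endpoints in different components.
4 5 (2): add — endpoints in different components.
3 7 (4): add — endpoints in different components.
1 2 (5): add — endpoints in different components.
0 7 (6): add — endpoints in different components.
2 7 (6): skip — 2 and 7 already connected.
1 4 (7): skip — 1 and 4 already connected.
2 3 (8): skip — 2 and 3 already connected.
0 2 (9): skip — 0 and 2 already connected.
5 6 (9): add — endpoints in different components.
6 7 (9): skip — 6 and 7 already connected.
1 8 (10): add — endpoints in different components.
Non-tree edge 6 7 has weight 9, equal to the heaviest edge on its tree cycle — swapping gives another MST of the same weight. Not unique.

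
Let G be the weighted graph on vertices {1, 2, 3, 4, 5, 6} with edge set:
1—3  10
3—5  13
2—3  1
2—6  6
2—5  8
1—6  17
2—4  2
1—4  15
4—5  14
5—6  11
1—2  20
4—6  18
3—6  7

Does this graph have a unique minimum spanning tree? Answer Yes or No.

Yes

Sort edges by weight, then run Kruskal:
2—3 (1): add. Components now {1} {2,3} {4} {5} {6}
2—4 (2): add. Components now {1} {2,3,4} {5} {6}
2—6 (6): add. Components now {1} {2,3,4,6} {5}
3—6 (7): skip — 3 and 6 already connected.
2—5 (8): add. Components now {1} {2,3,4,5,6}
1—3 (10): add. Components now {1,2,3,4,5,6}
Every non-tree edge has weight strictly greater than the heaviest edge on the tree path between its endpoints, so the MST is unique.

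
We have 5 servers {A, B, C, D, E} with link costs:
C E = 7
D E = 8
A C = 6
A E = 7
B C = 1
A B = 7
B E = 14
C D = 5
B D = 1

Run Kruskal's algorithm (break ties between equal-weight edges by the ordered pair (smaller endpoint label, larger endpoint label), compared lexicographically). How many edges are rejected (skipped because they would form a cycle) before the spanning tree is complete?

2

Sort edges by weight, then run Kruskal:
B C (1): add. Components now {A} {B,C} {D} {E}
B D (1): add. Components now {A} {B,C,D} {E}
C D (5): skip — C and D already connected.
A C (6): add. Components now {A,B,C,D} {E}
A B (7): skip — A and B already connected.
A E (7): add. Components now {A,B,C,D,E}
Edges rejected before the tree was complete: 2.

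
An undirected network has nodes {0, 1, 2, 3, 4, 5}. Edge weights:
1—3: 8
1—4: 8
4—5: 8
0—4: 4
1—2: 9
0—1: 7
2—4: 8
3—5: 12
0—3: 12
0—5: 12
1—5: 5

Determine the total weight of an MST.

32

Sort edges by weight, then run Kruskal:
0—4 (4): add. Components now {0,4} {1} {2} {3} {5}
1—5 (5): add. Components now {0,4} {1,5} {2} {3}
0—1 (7): add. Components now {0,1,4,5} {2} {3}
1—3 (8): add. Components now {0,1,3,4,5} {2}
1—4 (8): skip — 1 and 4 already connected.
2—4 (8): add. Components now {0,1,2,3,4,5}
MST edges: 0—4, 1—5, 0—1, 1—3, 2—4; total weight 4+5+7+8+8 = 32.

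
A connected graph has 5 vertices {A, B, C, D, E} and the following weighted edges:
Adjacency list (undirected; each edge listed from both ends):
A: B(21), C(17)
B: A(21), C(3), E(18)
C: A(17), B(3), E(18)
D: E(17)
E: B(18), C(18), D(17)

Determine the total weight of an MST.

55

Kruskal's algorithm — process edges by increasing weight (ties by edge label):
B C (3): add — endpoints in different components.
A C (17): add — endpoints in different components.
D E (17): add — endpoints in different components.
B E (18): add — endpoints in different components.
MST edges: B C, A C, D E, B E; total weight 3+17+17+18 = 55.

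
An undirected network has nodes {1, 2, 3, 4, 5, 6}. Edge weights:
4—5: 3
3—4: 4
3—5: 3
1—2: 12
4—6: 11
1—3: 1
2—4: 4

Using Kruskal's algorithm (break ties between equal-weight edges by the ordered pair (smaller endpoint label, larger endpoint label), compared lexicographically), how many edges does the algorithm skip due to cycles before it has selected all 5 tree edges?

1

Kruskal's algorithm — process edges by increasing weight (ties by edge label):
1—3 (1): add — endpoints in different components.
3—5 (3): add — endpoints in different components.
4—5 (3): add — endpoints in different components.
2—4 (4): add — endpoints in different components.
3—4 (4): skip — 3 and 4 already connected.
4—6 (11): add — endpoints in different components.
Edges rejected before the tree was complete: 1.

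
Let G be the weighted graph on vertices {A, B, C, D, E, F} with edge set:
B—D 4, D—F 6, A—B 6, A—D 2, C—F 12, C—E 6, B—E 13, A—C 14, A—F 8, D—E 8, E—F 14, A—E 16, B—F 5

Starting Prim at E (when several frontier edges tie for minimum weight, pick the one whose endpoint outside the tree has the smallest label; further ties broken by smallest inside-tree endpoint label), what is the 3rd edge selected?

Grow the tree from E using Prim:
Step 1: frontier [C—E 6, D—E 8, B—E 13, E—F 14, A—E 16] → take C—E (6); add C.
Step 2: frontier [C—F 12, A—C 14, D—E 8, B—E 13, E—F 14, A—E 16] → take D—E (8); add D.
Step 3: frontier [C—F 12, A—C 14, A—D 2, B—D 4, D—F 6, B—E 13, E—F 14, A—E 16] → take A—D (2); add A.
Step 4: frontier [A—B 6, A—F 8, C—F 12, B—D 4, D—F 6, B—E 13, E—F 14] → take B—D (4); add B.
Step 5: frontier [A—F 8, B—F 5, C—F 12, D—F 6, E—F 14] → take B—F (5); add F.
The 3rd edge added is A—D.

A-D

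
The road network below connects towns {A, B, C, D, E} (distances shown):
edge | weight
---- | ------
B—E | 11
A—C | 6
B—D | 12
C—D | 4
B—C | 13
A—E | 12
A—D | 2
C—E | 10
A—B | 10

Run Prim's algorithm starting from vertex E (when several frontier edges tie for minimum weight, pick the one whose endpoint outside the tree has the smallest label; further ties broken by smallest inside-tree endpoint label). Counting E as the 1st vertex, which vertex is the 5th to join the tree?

Grow the tree from E using Prim:
Step 1: cheapest edge leaving the tree is C—E (10); add C.
Step 2: cheapest edge leaving the tree is C—D (4); add D.
Step 3: cheapest edge leaving the tree is A—D (2); add A.
Step 4: cheapest edge leaving the tree is A—B (10); add B.
Vertex order: E, C, D, A, B. The 5th vertex is B.

B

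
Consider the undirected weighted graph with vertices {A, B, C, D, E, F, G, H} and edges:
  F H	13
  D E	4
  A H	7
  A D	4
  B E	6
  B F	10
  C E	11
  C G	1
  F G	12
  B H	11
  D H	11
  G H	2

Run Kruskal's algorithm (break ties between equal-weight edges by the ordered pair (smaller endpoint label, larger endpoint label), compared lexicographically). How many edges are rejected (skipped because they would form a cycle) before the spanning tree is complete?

Sort edges by weight, then run Kruskal:
C G (1): add — endpoints in different components.
G H (2): add — endpoints in different components.
A D (4): add — endpoints in different components.
D E (4): add — endpoints in different components.
B E (6): add — endpoints in different components.
A H (7): add — endpoints in different components.
B F (10): add — endpoints in different components.
Edges rejected before the tree was complete: 0.

0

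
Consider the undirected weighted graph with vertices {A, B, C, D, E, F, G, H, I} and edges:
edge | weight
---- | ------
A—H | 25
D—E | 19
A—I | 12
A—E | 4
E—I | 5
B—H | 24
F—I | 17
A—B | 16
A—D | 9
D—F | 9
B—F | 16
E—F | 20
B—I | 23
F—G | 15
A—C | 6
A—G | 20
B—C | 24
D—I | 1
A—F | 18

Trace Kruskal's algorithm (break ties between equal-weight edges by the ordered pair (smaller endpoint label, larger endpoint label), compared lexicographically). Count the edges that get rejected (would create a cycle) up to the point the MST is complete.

Kruskal: consider edges lightest-first.
D—I (1): add — endpoints in different components.
A—E (4): add — endpoints in different components.
E—I (5): add — endpoints in different components.
A—C (6): add — endpoints in different components.
A—D (9): skip — A and D already connected.
D—F (9): add — endpoints in different components.
A—I (12): skip — A and I already connected.
F—G (15): add — endpoints in different components.
A—B (16): add — endpoints in different components.
B—F (16): skip — B and F already connected.
F—I (17): skip — F and I already connected.
A—F (18): skip — A and F already connected.
D—E (19): skip — D and E already connected.
A—G (20): skip — A and G already connected.
E—F (20): skip — E and F already connected.
B—I (23): skip — B and I already connected.
B—C (24): skip — B and C already connected.
B—H (24): add — endpoints in different components.
Edges rejected before the tree was complete: 10.

10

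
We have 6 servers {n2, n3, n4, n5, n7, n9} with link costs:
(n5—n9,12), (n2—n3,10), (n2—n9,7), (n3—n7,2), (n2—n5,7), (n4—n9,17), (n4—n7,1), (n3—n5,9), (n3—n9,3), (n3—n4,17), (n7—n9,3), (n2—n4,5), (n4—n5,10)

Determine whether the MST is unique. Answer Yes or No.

Kruskal: consider edges lightest-first.
n4—n7 (1): add. Components now {n3} {n4,n7} {n2} {n9} {n5}
n3—n7 (2): add. Components now {n3,n4,n7} {n2} {n9} {n5}
n3—n9 (3): add. Components now {n3,n4,n7,n9} {n2} {n5}
n7—n9 (3): skip — n7 and n9 already connected.
n2—n4 (5): add. Components now {n2,n3,n4,n7,n9} {n5}
n2—n5 (7): add. Components now {n2,n3,n4,n5,n7,n9}
Non-tree edge n7—n9 has weight 3, equal to the heaviest edge on its tree cycle — swapping gives another MST of the same weight. Not unique.

No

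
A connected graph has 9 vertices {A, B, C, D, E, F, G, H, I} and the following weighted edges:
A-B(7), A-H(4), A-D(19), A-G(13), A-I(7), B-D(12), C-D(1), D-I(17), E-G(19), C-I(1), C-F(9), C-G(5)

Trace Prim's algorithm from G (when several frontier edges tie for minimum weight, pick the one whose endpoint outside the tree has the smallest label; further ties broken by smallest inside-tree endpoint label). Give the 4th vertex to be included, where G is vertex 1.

I

Prim's algorithm from G:
Step 1: frontier [C-G 5, A-G 13, E-G 19] → take C-G (5); add C.
Step 2: frontier [C-D 1, C-I 1, C-F 9, A-G 13, E-G 19] → take C-D (1); add D.
Step 3: frontier [C-I 1, C-F 9, B-D 12, D-I 17, A-D 19, A-G 13, E-G 19] → take C-I (1); add I.
Step 4: frontier [C-F 9, B-D 12, A-D 19, A-G 13, E-G 19, A-I 7] → take A-I (7); add A.
Step 5: frontier [A-H 4, A-B 7, C-F 9, B-D 12, E-G 19] → take A-H (4); add H.
Step 6: frontier [A-B 7, C-F 9, B-D 12, E-G 19] → take A-B (7); add B.
Step 7: frontier [C-F 9, E-G 19] → take C-F (9); add F.
Step 8: frontier [E-G 19] → take E-G (19); add E.
Vertex order: G, C, D, I, A, H, B, F, E. The 4th vertex is I.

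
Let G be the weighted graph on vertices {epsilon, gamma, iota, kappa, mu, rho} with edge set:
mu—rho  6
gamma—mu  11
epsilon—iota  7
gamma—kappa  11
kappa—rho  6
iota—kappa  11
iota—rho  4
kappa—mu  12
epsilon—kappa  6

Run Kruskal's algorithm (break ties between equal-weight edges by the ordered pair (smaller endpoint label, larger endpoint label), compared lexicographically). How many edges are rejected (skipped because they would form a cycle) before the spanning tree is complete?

1

Sort edges by weight, then run Kruskal:
iota—rho (4): add — endpoints in different components.
epsilon—kappa (6): add — endpoints in different components.
kappa—rho (6): add — endpoints in different components.
mu—rho (6): add — endpoints in different components.
epsilon—iota (7): skip — epsilon and iota already connected.
gamma—kappa (11): add — endpoints in different components.
Edges rejected before the tree was complete: 1.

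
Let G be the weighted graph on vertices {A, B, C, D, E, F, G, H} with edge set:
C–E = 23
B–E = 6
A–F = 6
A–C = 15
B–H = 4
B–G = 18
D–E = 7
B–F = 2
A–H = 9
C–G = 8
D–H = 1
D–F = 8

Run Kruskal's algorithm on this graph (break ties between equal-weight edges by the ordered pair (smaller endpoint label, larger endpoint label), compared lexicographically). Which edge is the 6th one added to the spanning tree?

Kruskal's algorithm — process edges by increasing weight (ties by edge label):
D–H (1): add — endpoints in different components.
B–F (2): add — endpoints in different components.
B–H (4): add — endpoints in different components.
A–F (6): add — endpoints in different components.
B–E (6): add — endpoints in different components.
D–E (7): skip — D and E already connected.
C–G (8): add — endpoints in different components.
D–F (8): skip — D and F already connected.
A–H (9): skip — A and H already connected.
A–C (15): add — endpoints in different components.
The 6th edge added is C–G.

C-G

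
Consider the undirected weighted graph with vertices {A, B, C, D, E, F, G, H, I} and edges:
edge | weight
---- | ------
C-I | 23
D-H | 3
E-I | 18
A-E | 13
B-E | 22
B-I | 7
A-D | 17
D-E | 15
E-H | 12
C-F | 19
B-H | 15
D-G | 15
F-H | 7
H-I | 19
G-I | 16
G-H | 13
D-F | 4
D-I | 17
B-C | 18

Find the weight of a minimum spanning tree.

Grow the tree from G using Prim:
Step 1: cheapest edge leaving the tree is G-H (13); add H.
Step 2: cheapest edge leaving the tree is D-H (3); add D.
Step 3: cheapest edge leaving the tree is D-F (4); add F.
Step 4: cheapest edge leaving the tree is E-H (12); add E.
Step 5: cheapest edge leaving the tree is A-E (13); add A.
Step 6: cheapest edge leaving the tree is B-H (15); add B.
Step 7: cheapest edge leaving the tree is B-I (7); add I.
Step 8: cheapest edge leaving the tree is B-C (18); add C.
MST edges: G-H, D-H, D-F, E-H, A-E, B-H, B-I, B-C; total weight 13+3+4+12+13+15+7+18 = 85.

85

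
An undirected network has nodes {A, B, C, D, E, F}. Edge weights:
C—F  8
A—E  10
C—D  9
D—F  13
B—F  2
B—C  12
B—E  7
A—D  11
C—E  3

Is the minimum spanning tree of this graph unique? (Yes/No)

Yes

Kruskal: consider edges lightest-first.
B—F (2): add. Components now {A} {B,F} {C} {D} {E}
C—E (3): add. Components now {A} {B,F} {C,E} {D}
B—E (7): add. Components now {A} {B,C,E,F} {D}
C—F (8): skip — C and F already connected.
C—D (9): add. Components now {A} {B,C,D,E,F}
A—E (10): add. Components now {A,B,C,D,E,F}
Every non-tree edge has weight strictly greater than the heaviest edge on the tree path between its endpoints, so the MST is unique.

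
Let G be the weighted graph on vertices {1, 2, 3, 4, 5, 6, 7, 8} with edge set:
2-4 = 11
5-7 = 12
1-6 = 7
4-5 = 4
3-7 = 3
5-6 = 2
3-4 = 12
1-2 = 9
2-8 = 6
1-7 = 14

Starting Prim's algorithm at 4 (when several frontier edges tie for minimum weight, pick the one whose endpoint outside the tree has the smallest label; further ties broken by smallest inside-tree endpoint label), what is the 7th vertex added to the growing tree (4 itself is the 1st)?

Grow the tree from 4 using Prim:
Step 1: frontier [4-5 4, 2-4 11, 3-4 12] → take 4-5 (4); add 5.
Step 2: frontier [2-4 11, 3-4 12, 5-6 2, 5-7 12] → take 5-6 (2); add 6.
Step 3: frontier [2-4 11, 3-4 12, 5-7 12, 1-6 7] → take 1-6 (7); add 1.
Step 4: frontier [1-2 9, 1-7 14, 2-4 11, 3-4 12, 5-7 12] → take 1-2 (9); add 2.
Step 5: frontier [1-7 14, 2-8 6, 3-4 12, 5-7 12] → take 2-8 (6); add 8.
Step 6: frontier [1-7 14, 3-4 12, 5-7 12] → take 3-4 (12); add 3.
Step 7: frontier [1-7 14, 3-7 3, 5-7 12] → take 3-7 (3); add 7.
Vertex order: 4, 5, 6, 1, 2, 8, 3, 7. The 7th vertex is 3.

3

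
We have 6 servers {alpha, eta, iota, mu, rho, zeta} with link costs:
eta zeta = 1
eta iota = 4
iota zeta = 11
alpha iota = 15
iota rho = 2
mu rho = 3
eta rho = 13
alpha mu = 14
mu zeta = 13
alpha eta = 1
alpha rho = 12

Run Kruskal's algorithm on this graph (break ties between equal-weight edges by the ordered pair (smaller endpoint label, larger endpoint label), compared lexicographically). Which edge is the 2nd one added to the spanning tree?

eta-zeta

Sort edges by weight, then run Kruskal:
alpha eta (1): add. Components now {rho} {iota} {alpha,eta} {mu} {zeta}
eta zeta (1): add. Components now {rho} {iota} {alpha,eta,zeta} {mu}
iota rho (2): add. Components now {iota,rho} {alpha,eta,zeta} {mu}
mu rho (3): add. Components now {iota,mu,rho} {alpha,eta,zeta}
eta iota (4): add. Components now {alpha,eta,iota,mu,rho,zeta}
The 2nd edge added is eta zeta.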